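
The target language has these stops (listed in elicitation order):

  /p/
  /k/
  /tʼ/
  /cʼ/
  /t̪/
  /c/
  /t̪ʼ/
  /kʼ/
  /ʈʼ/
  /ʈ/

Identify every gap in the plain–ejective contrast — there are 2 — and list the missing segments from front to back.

/pʼ/, /t/

place of articulation  plain     ejective
bilabial          p         —       
dental            t̪        t̪ʼ     
alveolar          —         tʼ      
retroflex         ʈ         ʈʼ      
palatal           c         cʼ      
velar             k         kʼ      
Gaps, from front to back: bilabial lacks ejective (/pʼ/); alveolar lacks plain (/t/).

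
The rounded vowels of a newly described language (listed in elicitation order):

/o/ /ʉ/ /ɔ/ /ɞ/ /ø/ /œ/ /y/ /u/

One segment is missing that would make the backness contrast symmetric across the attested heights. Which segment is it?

Front: /y/ (high), /ø/ (high-mid), /œ/ (low-mid).
Central: /ʉ/ (high), /ɞ/ (low-mid).
Back: /u/ (high), /o/ (high-mid), /ɔ/ (low-mid).
The high-mid row has no central member, so the gap is the high-mid central rounded vowel /ɵ/.

/ɵ/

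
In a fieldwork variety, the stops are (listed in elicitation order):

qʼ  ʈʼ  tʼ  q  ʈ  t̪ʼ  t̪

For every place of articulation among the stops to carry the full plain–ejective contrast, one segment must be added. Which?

dental: plain /t̪/, ejective /t̪ʼ/.
alveolar: plain —, ejective /tʼ/.
retroflex: plain /ʈ/, ejective /ʈʼ/.
uvular: plain /q/, ejective /qʼ/.
The alveolar row has no plain member, so the gap is the plain alveolar stop /t/.

/t/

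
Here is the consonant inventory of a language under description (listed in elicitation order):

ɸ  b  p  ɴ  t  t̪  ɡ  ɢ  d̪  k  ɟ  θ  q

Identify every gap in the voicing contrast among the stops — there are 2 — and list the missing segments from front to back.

place of articulation  voiceless  voiced  
bilabial          p         b       
dental            t̪        d̪      
alveolar          t         —       
palatal           —         ɟ       
velar             k         ɡ       
uvular            q         ɢ       
Gaps, from front to back: alveolar lacks voiced (/d/); palatal lacks voiceless (/c/).

/d/, /c/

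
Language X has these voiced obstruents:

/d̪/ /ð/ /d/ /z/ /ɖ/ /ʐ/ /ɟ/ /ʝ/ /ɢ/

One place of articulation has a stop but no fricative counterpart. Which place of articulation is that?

uvular

dental: stop /d̪/, fricative /ð/.
alveolar: stop /d/, fricative /z/.
retroflex: stop /ɖ/, fricative /ʐ/.
palatal: stop /ɟ/, fricative /ʝ/.
uvular: stop /ɢ/, fricative —.
Every place of articulation has a fricative member except uvular, where /ʁ/ would be expected.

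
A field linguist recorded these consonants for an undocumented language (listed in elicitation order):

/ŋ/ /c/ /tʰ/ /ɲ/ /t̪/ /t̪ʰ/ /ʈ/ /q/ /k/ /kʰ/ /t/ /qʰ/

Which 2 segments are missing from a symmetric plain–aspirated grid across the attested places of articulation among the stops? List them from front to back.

dental: plain /t̪/, aspirated /t̪ʰ/.
alveolar: plain /t/, aspirated /tʰ/.
retroflex: plain /ʈ/, aspirated —.
palatal: plain /c/, aspirated —.
velar: plain /k/, aspirated /kʰ/.
uvular: plain /q/, aspirated /qʰ/.
Gaps, from front to back: retroflex lacks aspirated (/ʈʰ/); palatal lacks aspirated (/cʰ/).

/ʈʰ/, /cʰ/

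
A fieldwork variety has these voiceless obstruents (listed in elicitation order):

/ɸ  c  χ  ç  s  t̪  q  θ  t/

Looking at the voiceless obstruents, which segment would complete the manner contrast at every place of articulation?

bilabial: stop —, fricative /ɸ/.
dental: stop /t̪/, fricative /θ/.
alveolar: stop /t/, fricative /s/.
palatal: stop /c/, fricative /ç/.
uvular: stop /q/, fricative /χ/.
The bilabial row has no stop member, so the gap is the bilabial stop /p/.

/p/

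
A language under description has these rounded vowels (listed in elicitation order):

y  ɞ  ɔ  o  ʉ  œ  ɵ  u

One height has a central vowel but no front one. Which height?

high-mid

Front: /y/ (high), /œ/ (low-mid).
Central: /ʉ/ (high), /ɵ/ (high-mid), /ɞ/ (low-mid).
Back: /u/ (high), /o/ (high-mid), /ɔ/ (low-mid).
Every height has a front member except high-mid, where /ø/ would be expected.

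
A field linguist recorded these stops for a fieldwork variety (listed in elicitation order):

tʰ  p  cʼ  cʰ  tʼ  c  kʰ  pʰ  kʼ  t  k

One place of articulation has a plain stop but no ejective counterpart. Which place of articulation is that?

bilabial

Plain: /p/ (bilabial), /t/ (alveolar), /c/ (palatal), /k/ (velar).
Aspirated: /pʰ/ (bilabial), /tʰ/ (alveolar), /cʰ/ (palatal), /kʰ/ (velar).
Ejective: /tʼ/ (alveolar), /cʼ/ (palatal), /kʼ/ (velar).
Every place of articulation has an ejective member except bilabial, where /pʼ/ would be expected.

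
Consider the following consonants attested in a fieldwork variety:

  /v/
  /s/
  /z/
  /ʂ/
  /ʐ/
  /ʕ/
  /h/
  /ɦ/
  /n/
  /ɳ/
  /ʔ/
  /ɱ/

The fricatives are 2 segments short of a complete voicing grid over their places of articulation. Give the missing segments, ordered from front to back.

/f/, /ħ/

place of articulation  voiceless  voiced  
labiodental       —         v       
alveolar          s         z       
retroflex         ʂ         ʐ       
pharyngeal        —         ʕ       
glottal           h         ɦ       
Gaps, from front to back: labiodental lacks voiceless (/f/); pharyngeal lacks voiceless (/ħ/).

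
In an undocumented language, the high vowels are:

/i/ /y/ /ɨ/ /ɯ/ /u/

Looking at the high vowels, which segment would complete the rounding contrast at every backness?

/ʉ/

Unrounded: /i/ (front), /ɨ/ (central), /ɯ/ (back).
Rounded: /y/ (front), /u/ (back).
The central row has no rounded member, so the gap is the central rounded vowel /ʉ/.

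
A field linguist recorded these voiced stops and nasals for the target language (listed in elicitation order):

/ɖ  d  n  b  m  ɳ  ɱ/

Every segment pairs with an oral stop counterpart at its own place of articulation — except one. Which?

Bilabial: /b/ ~ /m/
Alveolar: /d/ ~ /n/
Retroflex: /ɖ/ ~ /ɳ/
Labiodental: only /ɱ/ (nasal); no oral stop partner.
So /ɱ/ is the unpaired segment.

/ɱ/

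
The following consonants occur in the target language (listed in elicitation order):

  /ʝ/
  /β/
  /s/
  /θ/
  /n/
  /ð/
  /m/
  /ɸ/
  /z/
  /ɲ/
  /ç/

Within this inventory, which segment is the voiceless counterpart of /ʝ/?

/ʝ/ is a voiced palatal fricative.
The voiceless counterpart is a voiceless palatal fricative — in this inventory, /ç/.

/ç/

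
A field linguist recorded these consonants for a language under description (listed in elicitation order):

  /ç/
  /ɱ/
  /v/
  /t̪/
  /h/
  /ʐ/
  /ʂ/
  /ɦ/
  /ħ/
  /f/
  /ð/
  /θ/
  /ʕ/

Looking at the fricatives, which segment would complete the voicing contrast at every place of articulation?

/ʝ/

labiodental: voiceless /f/, voiced /v/.
dental: voiceless /θ/, voiced /ð/.
retroflex: voiceless /ʂ/, voiced /ʐ/.
palatal: voiceless /ç/, voiced —.
pharyngeal: voiceless /ħ/, voiced /ʕ/.
glottal: voiceless /h/, voiced /ɦ/.
The palatal row has no voiced member, so the gap is the voiced palatal fricative /ʝ/.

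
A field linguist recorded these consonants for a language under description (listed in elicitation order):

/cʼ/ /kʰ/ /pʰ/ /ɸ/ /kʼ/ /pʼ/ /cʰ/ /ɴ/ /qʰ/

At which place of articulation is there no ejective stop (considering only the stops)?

uvular

place of articulation  aspirated  ejective
bilabial          pʰ        pʼ      
palatal           cʰ        cʼ      
velar             kʰ        kʼ      
uvular            qʰ        —       
Every place of articulation has an ejective member except uvular, where /qʼ/ would be expected.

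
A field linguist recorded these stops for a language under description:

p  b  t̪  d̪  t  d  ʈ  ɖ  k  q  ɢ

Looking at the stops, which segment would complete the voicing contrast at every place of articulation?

bilabial: voiceless /p/, voiced /b/.
dental: voiceless /t̪/, voiced /d̪/.
alveolar: voiceless /t/, voiced /d/.
retroflex: voiceless /ʈ/, voiced /ɖ/.
velar: voiceless /k/, voiced —.
uvular: voiceless /q/, voiced /ɢ/.
The velar row has no voiced member, so the gap is the voiced velar stop /ɡ/.

/ɡ/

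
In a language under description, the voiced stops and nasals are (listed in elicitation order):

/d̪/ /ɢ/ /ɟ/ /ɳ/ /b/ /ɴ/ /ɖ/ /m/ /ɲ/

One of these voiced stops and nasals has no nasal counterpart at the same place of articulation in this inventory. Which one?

/d̪/

Bilabial: /b/ ~ /m/
Retroflex: /ɖ/ ~ /ɳ/
Palatal: /ɟ/ ~ /ɲ/
Uvular: /ɢ/ ~ /ɴ/
Dental: only /d̪/ (oral stop); no nasal partner.
So /d̪/ is the unpaired segment.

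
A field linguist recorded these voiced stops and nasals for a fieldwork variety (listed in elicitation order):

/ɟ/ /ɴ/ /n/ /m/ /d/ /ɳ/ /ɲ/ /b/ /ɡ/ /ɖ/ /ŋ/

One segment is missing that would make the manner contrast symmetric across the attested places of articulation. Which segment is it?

place of articulation  oral stop  nasal   
bilabial          b         m       
alveolar          d         n       
retroflex         ɖ         ɳ       
palatal           ɟ         ɲ       
velar             ɡ         ŋ       
uvular            —         ɴ       
The uvular row has no oral stop member, so the gap is the uvular oral stop /ɢ/.

/ɢ/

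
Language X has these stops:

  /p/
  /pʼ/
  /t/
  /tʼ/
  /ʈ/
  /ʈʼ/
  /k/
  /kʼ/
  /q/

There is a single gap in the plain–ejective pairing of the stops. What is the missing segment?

place of articulation  plain     ejective
bilabial          p         pʼ      
alveolar          t         tʼ      
retroflex         ʈ         ʈʼ      
velar             k         kʼ      
uvular            q         —       
The uvular row has no ejective member, so the gap is the ejective uvular stop /qʼ/.

/qʼ/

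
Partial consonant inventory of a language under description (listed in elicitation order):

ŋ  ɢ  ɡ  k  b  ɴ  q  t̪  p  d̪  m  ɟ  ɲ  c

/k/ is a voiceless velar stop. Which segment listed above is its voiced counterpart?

The voiced counterpart is a voiced velar stop — in this inventory, /ɡ/.

/ɡ/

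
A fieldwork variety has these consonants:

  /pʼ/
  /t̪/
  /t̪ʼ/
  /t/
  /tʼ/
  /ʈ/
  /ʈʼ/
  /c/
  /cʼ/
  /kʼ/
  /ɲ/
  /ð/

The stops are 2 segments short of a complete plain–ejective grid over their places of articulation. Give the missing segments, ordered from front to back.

bilabial: plain —, ejective /pʼ/.
dental: plain /t̪/, ejective /t̪ʼ/.
alveolar: plain /t/, ejective /tʼ/.
retroflex: plain /ʈ/, ejective /ʈʼ/.
palatal: plain /c/, ejective /cʼ/.
velar: plain —, ejective /kʼ/.
Gaps, from front to back: bilabial lacks plain (/p/); velar lacks plain (/k/).

/p/, /k/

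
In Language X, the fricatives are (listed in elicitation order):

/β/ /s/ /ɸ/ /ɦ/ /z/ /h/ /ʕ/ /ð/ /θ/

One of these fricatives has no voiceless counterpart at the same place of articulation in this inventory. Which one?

/ʕ/

Bilabial: /ɸ/ ~ /β/
Dental: /θ/ ~ /ð/
Alveolar: /s/ ~ /z/
Glottal: /h/ ~ /ɦ/
Pharyngeal: only /ʕ/ (voiced); no voiceless partner.
So /ʕ/ is the unpaired segment.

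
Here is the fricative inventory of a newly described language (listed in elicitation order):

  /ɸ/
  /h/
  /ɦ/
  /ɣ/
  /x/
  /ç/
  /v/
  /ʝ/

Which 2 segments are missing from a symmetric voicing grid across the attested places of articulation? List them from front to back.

/β/, /f/

bilabial: voiceless /ɸ/, voiced —.
labiodental: voiceless —, voiced /v/.
palatal: voiceless /ç/, voiced /ʝ/.
velar: voiceless /x/, voiced /ɣ/.
glottal: voiceless /h/, voiced /ɦ/.
Gaps, from front to back: bilabial lacks voiced (/β/); labiodental lacks voiceless (/f/).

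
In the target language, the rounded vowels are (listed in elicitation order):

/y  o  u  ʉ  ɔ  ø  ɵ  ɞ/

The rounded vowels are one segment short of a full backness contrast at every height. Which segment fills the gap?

height            front     central   back    
high              y         ʉ         u       
high-mid          ø         ɵ         o       
low-mid           —         ɞ         ɔ       
The low-mid row has no front member, so the gap is the low-mid front rounded vowel /œ/.

/œ/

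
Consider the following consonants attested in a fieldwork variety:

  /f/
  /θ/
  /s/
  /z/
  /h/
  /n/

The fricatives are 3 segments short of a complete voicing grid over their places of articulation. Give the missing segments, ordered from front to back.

/v/, /ð/, /ɦ/

Voiceless: /f/ (labiodental), /θ/ (dental), /s/ (alveolar), /h/ (glottal).
Voiced: /z/ (alveolar).
Gaps, from front to back: labiodental lacks voiced (/v/); dental lacks voiced (/ð/); glottal lacks voiced (/ɦ/).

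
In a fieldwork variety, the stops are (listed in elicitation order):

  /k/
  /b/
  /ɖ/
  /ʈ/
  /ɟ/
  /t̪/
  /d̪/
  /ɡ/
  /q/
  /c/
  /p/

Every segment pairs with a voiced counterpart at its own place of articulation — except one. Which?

/q/

Bilabial: /p/ ~ /b/
Dental: /t̪/ ~ /d̪/
Retroflex: /ʈ/ ~ /ɖ/
Palatal: /c/ ~ /ɟ/
Velar: /k/ ~ /ɡ/
Uvular: only /q/ (voiceless); no voiced partner.
So /q/ is the unpaired segment.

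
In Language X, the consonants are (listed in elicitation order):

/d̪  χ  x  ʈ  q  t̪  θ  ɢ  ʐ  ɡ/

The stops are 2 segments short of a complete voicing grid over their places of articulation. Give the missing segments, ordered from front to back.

/ɖ/, /k/

Voiceless: /t̪/ (dental), /ʈ/ (retroflex), /q/ (uvular).
Voiced: /d̪/ (dental), /ɡ/ (velar), /ɢ/ (uvular).
Gaps, from front to back: retroflex lacks voiced (/ɖ/); velar lacks voiceless (/k/).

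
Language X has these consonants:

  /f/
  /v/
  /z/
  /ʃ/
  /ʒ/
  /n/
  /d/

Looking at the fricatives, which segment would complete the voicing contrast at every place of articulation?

/s/

place of articulation  voiceless  voiced  
labiodental       f         v       
alveolar          —         z       
postalveolar      ʃ         ʒ       
The alveolar row has no voiceless member, so the gap is the voiceless alveolar fricative /s/.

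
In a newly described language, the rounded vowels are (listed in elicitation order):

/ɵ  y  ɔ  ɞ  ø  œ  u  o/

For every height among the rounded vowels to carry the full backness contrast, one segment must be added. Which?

high: front /y/, central —, back /u/.
high-mid: front /ø/, central /ɵ/, back /o/.
low-mid: front /œ/, central /ɞ/, back /ɔ/.
The high row has no central member, so the gap is the high central rounded vowel /ʉ/.

/ʉ/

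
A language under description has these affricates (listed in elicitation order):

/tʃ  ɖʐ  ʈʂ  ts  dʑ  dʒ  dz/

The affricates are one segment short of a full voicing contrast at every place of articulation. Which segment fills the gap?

/tɕ/

Voiceless: /ts/ (alveolar), /tʃ/ (postalveolar), /ʈʂ/ (retroflex).
Voiced: /dz/ (alveolar), /dʒ/ (postalveolar), /ɖʐ/ (retroflex), /dʑ/ (alveolo-palatal).
The alveolo-palatal row has no voiceless member, so the gap is the voiceless alveolo-palatal affricate /tɕ/.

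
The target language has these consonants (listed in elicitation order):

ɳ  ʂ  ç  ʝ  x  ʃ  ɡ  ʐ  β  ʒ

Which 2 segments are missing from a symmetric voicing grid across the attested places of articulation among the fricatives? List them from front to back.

/ɸ/, /ɣ/

place of articulation  voiceless  voiced  
bilabial          —         β       
postalveolar      ʃ         ʒ       
retroflex         ʂ         ʐ       
palatal           ç         ʝ       
velar             x         —       
Gaps, from front to back: bilabial lacks voiceless (/ɸ/); velar lacks voiced (/ɣ/).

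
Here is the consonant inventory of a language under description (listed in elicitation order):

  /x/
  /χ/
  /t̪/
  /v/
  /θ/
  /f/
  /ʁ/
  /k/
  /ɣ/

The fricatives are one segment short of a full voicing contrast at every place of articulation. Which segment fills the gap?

labiodental: voiceless /f/, voiced /v/.
dental: voiceless /θ/, voiced —.
velar: voiceless /x/, voiced /ɣ/.
uvular: voiceless /χ/, voiced /ʁ/.
The dental row has no voiced member, so the gap is the voiced dental fricative /ð/.

/ð/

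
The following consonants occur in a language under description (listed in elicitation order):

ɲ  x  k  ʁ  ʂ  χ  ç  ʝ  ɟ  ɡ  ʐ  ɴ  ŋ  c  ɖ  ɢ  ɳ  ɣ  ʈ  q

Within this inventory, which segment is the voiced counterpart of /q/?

/q/ is a voiceless uvular stop.
The voiced counterpart is a voiced uvular stop — in this inventory, /ɢ/.

/ɢ/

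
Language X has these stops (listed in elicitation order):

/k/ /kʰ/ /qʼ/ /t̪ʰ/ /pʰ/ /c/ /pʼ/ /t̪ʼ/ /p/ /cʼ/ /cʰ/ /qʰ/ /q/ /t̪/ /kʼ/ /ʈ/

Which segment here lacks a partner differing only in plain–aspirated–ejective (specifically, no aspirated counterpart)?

Bilabial: /p/ ~ /pʰ/ ~ /pʼ/
Dental: /t̪/ ~ /t̪ʰ/ ~ /t̪ʼ/
Palatal: /c/ ~ /cʰ/ ~ /cʼ/
Velar: /k/ ~ /kʰ/ ~ /kʼ/
Uvular: /q/ ~ /qʰ/ ~ /qʼ/
Retroflex: only /ʈ/ (plain); no aspirated partner.
So /ʈ/ is the unpaired segment.

/ʈ/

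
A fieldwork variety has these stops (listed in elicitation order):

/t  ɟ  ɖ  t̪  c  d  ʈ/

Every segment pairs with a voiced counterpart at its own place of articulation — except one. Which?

/t̪/

Alveolar: /t/ ~ /d/
Retroflex: /ʈ/ ~ /ɖ/
Palatal: /c/ ~ /ɟ/
Dental: only /t̪/ (voiceless); no voiced partner.
So /t̪/ is the unpaired segment.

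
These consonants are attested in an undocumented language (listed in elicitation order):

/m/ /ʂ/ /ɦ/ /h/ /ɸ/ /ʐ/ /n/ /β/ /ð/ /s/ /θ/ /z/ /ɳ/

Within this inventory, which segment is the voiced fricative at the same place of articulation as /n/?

/z/

/n/ is an alveolar nasal.
The voiced fricative at the same place is a voiced alveolar fricative — in this inventory, /z/.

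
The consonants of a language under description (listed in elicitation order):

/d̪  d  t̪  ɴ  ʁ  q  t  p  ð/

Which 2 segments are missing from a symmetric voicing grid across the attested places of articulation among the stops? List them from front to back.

/b/, /ɢ/

Voiceless: /p/ (bilabial), /t̪/ (dental), /t/ (alveolar), /q/ (uvular).
Voiced: /d̪/ (dental), /d/ (alveolar).
Gaps, from front to back: bilabial lacks voiced (/b/); uvular lacks voiced (/ɢ/).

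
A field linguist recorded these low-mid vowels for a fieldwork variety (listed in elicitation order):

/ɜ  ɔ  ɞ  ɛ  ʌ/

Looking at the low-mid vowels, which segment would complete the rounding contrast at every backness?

backness          unrounded  rounded 
front             ɛ         —       
central           ɜ         ɞ       
back              ʌ         ɔ       
The front row has no rounded member, so the gap is the front rounded vowel /œ/.

/œ/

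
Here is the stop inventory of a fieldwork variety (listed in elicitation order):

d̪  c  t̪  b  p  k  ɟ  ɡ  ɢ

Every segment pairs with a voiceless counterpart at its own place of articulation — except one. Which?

Bilabial: /p/ ~ /b/
Dental: /t̪/ ~ /d̪/
Palatal: /c/ ~ /ɟ/
Velar: /k/ ~ /ɡ/
Uvular: only /ɢ/ (voiced); no voiceless partner.
So /ɢ/ is the unpaired segment.

/ɢ/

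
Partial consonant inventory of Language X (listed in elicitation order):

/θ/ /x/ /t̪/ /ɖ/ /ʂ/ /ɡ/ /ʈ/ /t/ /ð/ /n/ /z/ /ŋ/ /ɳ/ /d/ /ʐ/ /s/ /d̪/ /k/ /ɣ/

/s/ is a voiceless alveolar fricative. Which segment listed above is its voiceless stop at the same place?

/t/

The voiceless stop at the same place is a voiceless alveolar stop — in this inventory, /t/.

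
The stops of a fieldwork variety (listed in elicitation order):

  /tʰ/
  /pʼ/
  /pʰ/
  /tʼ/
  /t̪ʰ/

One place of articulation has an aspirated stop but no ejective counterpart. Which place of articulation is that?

place of articulation  aspirated  ejective
bilabial          pʰ        pʼ      
dental            t̪ʰ       —       
alveolar          tʰ        tʼ      
Every place of articulation has an ejective member except dental, where /t̪ʼ/ would be expected.

dental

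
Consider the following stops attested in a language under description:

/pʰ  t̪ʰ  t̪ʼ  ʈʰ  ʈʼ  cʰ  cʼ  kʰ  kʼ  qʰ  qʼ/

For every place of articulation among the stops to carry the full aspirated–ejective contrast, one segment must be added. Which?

place of articulation  aspirated  ejective
bilabial          pʰ        —       
dental            t̪ʰ       t̪ʼ     
retroflex         ʈʰ        ʈʼ      
palatal           cʰ        cʼ      
velar             kʰ        kʼ      
uvular            qʰ        qʼ      
The bilabial row has no ejective member, so the gap is the ejective bilabial stop /pʼ/.

/pʼ/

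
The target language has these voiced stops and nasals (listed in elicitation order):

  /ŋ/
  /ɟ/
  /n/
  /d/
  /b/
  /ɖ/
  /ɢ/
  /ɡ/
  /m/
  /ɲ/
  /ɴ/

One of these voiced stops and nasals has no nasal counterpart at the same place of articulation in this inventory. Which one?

/ɖ/

Bilabial: /b/ ~ /m/
Alveolar: /d/ ~ /n/
Palatal: /ɟ/ ~ /ɲ/
Velar: /ɡ/ ~ /ŋ/
Uvular: /ɢ/ ~ /ɴ/
Retroflex: only /ɖ/ (oral stop); no nasal partner.
So /ɖ/ is the unpaired segment.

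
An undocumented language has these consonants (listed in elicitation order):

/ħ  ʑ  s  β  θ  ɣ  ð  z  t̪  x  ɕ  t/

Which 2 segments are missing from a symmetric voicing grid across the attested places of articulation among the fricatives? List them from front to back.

Voiceless: /θ/ (dental), /s/ (alveolar), /ɕ/ (alveolo-palatal), /x/ (velar), /ħ/ (pharyngeal).
Voiced: /β/ (bilabial), /ð/ (dental), /z/ (alveolar), /ʑ/ (alveolo-palatal), /ɣ/ (velar).
Gaps, from front to back: bilabial lacks voiceless (/ɸ/); pharyngeal lacks voiced (/ʕ/).

/ɸ/, /ʕ/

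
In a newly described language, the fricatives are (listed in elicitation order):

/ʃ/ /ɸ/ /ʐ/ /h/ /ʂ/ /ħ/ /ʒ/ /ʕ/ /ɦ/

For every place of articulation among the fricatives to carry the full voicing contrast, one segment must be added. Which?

place of articulation  voiceless  voiced  
bilabial          ɸ         —       
postalveolar      ʃ         ʒ       
retroflex         ʂ         ʐ       
pharyngeal        ħ         ʕ       
glottal           h         ɦ       
The bilabial row has no voiced member, so the gap is the voiced bilabial fricative /β/.

/β/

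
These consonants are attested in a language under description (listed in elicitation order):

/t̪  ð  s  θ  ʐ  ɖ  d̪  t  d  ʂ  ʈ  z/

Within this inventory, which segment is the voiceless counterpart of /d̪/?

/d̪/ is a voiced dental stop.
The voiceless counterpart is a voiceless dental stop — in this inventory, /t̪/.

/t̪/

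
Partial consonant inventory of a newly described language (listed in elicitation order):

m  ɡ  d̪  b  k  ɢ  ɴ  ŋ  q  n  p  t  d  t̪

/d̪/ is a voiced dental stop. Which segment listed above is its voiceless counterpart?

The voiceless counterpart is a voiceless dental stop — in this inventory, /t̪/.

/t̪/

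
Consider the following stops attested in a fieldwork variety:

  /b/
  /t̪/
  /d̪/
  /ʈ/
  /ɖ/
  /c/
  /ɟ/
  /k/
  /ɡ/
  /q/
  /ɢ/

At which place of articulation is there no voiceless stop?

bilabial

Voiceless: /t̪/ (dental), /ʈ/ (retroflex), /c/ (palatal), /k/ (velar), /q/ (uvular).
Voiced: /b/ (bilabial), /d̪/ (dental), /ɖ/ (retroflex), /ɟ/ (palatal), /ɡ/ (velar), /ɢ/ (uvular).
Every place of articulation has a voiceless member except bilabial, where /p/ would be expected.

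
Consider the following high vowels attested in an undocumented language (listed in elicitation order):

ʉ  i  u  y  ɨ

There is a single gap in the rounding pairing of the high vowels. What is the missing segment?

/ɯ/

front: unrounded /i/, rounded /y/.
central: unrounded /ɨ/, rounded /ʉ/.
back: unrounded —, rounded /u/.
The back row has no unrounded member, so the gap is the back unrounded vowel /ɯ/.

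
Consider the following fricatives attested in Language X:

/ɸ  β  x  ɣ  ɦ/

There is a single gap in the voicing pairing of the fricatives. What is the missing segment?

Voiceless: /ɸ/ (bilabial), /x/ (velar).
Voiced: /β/ (bilabial), /ɣ/ (velar), /ɦ/ (glottal).
The glottal row has no voiceless member, so the gap is the voiceless glottal fricative /h/.

/h/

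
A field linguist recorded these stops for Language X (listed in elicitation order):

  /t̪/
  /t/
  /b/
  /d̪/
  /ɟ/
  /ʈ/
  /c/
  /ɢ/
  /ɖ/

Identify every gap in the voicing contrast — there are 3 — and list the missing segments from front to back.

place of articulation  voiceless  voiced  
bilabial          —         b       
dental            t̪        d̪      
alveolar          t         —       
retroflex         ʈ         ɖ       
palatal           c         ɟ       
uvular            —         ɢ       
Gaps, from front to back: bilabial lacks voiceless (/p/); alveolar lacks voiced (/d/); uvular lacks voiceless (/q/).

/p/, /d/, /q/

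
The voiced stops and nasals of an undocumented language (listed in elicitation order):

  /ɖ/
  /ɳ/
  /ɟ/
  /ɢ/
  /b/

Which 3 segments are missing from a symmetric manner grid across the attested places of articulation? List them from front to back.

/m/, /ɲ/, /ɴ/

bilabial: oral stop /b/, nasal —.
retroflex: oral stop /ɖ/, nasal /ɳ/.
palatal: oral stop /ɟ/, nasal —.
uvular: oral stop /ɢ/, nasal —.
Gaps, from front to back: bilabial lacks nasal (/m/); palatal lacks nasal (/ɲ/); uvular lacks nasal (/ɴ/).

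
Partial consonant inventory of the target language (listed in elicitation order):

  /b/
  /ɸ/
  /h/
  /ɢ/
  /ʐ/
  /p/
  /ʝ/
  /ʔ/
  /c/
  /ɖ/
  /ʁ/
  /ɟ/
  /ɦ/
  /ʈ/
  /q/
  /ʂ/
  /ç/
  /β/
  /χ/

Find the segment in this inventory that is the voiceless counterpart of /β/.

/β/ is a voiced bilabial fricative.
The voiceless counterpart is a voiceless bilabial fricative — in this inventory, /ɸ/.

/ɸ/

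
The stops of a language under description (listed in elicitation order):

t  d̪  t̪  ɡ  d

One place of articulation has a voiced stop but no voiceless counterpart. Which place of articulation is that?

dental: voiceless /t̪/, voiced /d̪/.
alveolar: voiceless /t/, voiced /d/.
velar: voiceless —, voiced /ɡ/.
Every place of articulation has a voiceless member except velar, where /k/ would be expected.

velar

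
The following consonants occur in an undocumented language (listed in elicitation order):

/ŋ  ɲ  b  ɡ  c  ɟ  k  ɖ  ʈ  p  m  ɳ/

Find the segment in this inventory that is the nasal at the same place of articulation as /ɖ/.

/ɳ/

/ɖ/ is a voiced retroflex stop.
The nasal at the same place is a retroflex nasal — in this inventory, /ɳ/.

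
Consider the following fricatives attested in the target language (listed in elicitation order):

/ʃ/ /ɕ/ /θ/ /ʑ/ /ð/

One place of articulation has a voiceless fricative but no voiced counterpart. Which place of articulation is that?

place of articulation  voiceless  voiced  
dental            θ         ð       
postalveolar      ʃ         —       
alveolo-palatal   ɕ         ʑ       
Every place of articulation has a voiced member except postalveolar, where /ʒ/ would be expected.

postalveolar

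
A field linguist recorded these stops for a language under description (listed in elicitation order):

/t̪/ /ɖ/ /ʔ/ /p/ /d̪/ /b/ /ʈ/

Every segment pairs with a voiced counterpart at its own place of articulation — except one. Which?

/ʔ/

Bilabial: /p/ ~ /b/
Dental: /t̪/ ~ /d̪/
Retroflex: /ʈ/ ~ /ɖ/
Glottal: only /ʔ/ (voiceless); no voiced partner.
So /ʔ/ is the unpaired segment.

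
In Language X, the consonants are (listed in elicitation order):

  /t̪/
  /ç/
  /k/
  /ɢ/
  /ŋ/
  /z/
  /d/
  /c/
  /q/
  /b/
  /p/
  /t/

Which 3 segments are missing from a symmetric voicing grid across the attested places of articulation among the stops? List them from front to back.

/d̪/, /ɟ/, /ɡ/

place of articulation  voiceless  voiced  
bilabial          p         b       
dental            t̪        —       
alveolar          t         d       
palatal           c         —       
velar             k         —       
uvular            q         ɢ       
Gaps, from front to back: dental lacks voiced (/d̪/); palatal lacks voiced (/ɟ/); velar lacks voiced (/ɡ/).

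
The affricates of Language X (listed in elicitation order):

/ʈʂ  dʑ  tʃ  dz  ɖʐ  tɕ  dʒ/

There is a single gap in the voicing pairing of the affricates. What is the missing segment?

/ts/

place of articulation  voiceless  voiced  
alveolar          —         dz      
postalveolar      tʃ        dʒ      
retroflex         ʈʂ        ɖʐ      
alveolo-palatal   tɕ        dʑ      
The alveolar row has no voiceless member, so the gap is the voiceless alveolar affricate /ts/.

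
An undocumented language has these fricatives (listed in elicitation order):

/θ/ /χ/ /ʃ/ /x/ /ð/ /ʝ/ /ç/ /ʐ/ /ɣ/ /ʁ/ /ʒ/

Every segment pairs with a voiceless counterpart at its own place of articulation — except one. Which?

Dental: /θ/ ~ /ð/
Postalveolar: /ʃ/ ~ /ʒ/
Palatal: /ç/ ~ /ʝ/
Velar: /x/ ~ /ɣ/
Uvular: /χ/ ~ /ʁ/
Retroflex: only /ʐ/ (voiced); no voiceless partner.
So /ʐ/ is the unpaired segment.

/ʐ/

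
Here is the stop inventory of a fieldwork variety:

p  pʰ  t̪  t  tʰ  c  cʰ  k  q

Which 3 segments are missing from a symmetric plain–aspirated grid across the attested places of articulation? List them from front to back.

/t̪ʰ/, /kʰ/, /qʰ/

Plain: /p/ (bilabial), /t̪/ (dental), /t/ (alveolar), /c/ (palatal), /k/ (velar), /q/ (uvular).
Aspirated: /pʰ/ (bilabial), /tʰ/ (alveolar), /cʰ/ (palatal).
Gaps, from front to back: dental lacks aspirated (/t̪ʰ/); velar lacks aspirated (/kʰ/); uvular lacks aspirated (/qʰ/).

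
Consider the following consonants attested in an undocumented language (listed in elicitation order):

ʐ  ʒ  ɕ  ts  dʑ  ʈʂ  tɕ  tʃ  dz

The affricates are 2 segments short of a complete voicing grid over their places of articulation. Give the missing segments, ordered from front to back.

Voiceless: /ts/ (alveolar), /tʃ/ (postalveolar), /ʈʂ/ (retroflex), /tɕ/ (alveolo-palatal).
Voiced: /dz/ (alveolar), /dʑ/ (alveolo-palatal).
Gaps, from front to back: postalveolar lacks voiced (/dʒ/); retroflex lacks voiced (/ɖʐ/).

/dʒ/, /ɖʐ/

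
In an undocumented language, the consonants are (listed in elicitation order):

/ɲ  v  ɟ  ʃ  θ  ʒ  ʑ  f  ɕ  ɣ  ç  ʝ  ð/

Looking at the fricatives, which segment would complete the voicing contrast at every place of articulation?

/x/

place of articulation  voiceless  voiced  
labiodental       f         v       
dental            θ         ð       
postalveolar      ʃ         ʒ       
alveolo-palatal   ɕ         ʑ       
palatal           ç         ʝ       
velar             —         ɣ       
The velar row has no voiceless member, so the gap is the voiceless velar fricative /x/.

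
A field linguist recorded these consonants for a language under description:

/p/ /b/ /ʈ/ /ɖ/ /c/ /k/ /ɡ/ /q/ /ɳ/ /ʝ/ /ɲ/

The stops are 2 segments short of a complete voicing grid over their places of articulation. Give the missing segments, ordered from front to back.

/ɟ/, /ɢ/

bilabial: voiceless /p/, voiced /b/.
retroflex: voiceless /ʈ/, voiced /ɖ/.
palatal: voiceless /c/, voiced —.
velar: voiceless /k/, voiced /ɡ/.
uvular: voiceless /q/, voiced —.
Gaps, from front to back: palatal lacks voiced (/ɟ/); uvular lacks voiced (/ɢ/).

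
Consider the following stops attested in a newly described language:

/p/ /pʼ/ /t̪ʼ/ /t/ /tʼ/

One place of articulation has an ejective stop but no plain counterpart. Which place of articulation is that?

dental

place of articulation  plain     ejective
bilabial          p         pʼ      
dental            —         t̪ʼ     
alveolar          t         tʼ      
Every place of articulation has a plain member except dental, where /t̪/ would be expected.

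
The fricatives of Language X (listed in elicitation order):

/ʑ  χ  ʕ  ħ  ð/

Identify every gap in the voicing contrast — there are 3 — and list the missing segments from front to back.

dental: voiceless —, voiced /ð/.
alveolo-palatal: voiceless —, voiced /ʑ/.
uvular: voiceless /χ/, voiced —.
pharyngeal: voiceless /ħ/, voiced /ʕ/.
Gaps, from front to back: dental lacks voiceless (/θ/); alveolo-palatal lacks voiceless (/ɕ/); uvular lacks voiced (/ʁ/).

/θ/, /ɕ/, /ʁ/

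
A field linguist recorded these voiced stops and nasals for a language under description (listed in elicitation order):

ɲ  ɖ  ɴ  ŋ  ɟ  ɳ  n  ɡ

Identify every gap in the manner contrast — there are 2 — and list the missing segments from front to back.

/d/, /ɢ/

Oral stop: /ɖ/ (retroflex), /ɟ/ (palatal), /ɡ/ (velar).
Nasal: /n/ (alveolar), /ɳ/ (retroflex), /ɲ/ (palatal), /ŋ/ (velar), /ɴ/ (uvular).
Gaps, from front to back: alveolar lacks oral stop (/d/); uvular lacks oral stop (/ɢ/).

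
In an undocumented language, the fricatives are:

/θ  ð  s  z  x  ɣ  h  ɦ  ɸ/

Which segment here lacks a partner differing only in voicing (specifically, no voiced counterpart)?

/ɸ/

Dental: /θ/ ~ /ð/
Alveolar: /s/ ~ /z/
Velar: /x/ ~ /ɣ/
Glottal: /h/ ~ /ɦ/
Bilabial: only /ɸ/ (voiceless); no voiced partner.
So /ɸ/ is the unpaired segment.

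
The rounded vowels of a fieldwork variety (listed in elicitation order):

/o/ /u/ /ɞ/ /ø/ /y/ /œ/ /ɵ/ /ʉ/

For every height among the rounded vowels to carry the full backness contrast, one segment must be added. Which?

/ɔ/

high: front /y/, central /ʉ/, back /u/.
high-mid: front /ø/, central /ɵ/, back /o/.
low-mid: front /œ/, central /ɞ/, back —.
The low-mid row has no back member, so the gap is the low-mid back rounded vowel /ɔ/.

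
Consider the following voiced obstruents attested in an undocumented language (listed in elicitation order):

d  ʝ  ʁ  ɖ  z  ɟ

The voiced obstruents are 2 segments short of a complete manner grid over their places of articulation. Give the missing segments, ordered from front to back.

/ʐ/, /ɢ/

alveolar: stop /d/, fricative /z/.
retroflex: stop /ɖ/, fricative —.
palatal: stop /ɟ/, fricative /ʝ/.
uvular: stop —, fricative /ʁ/.
Gaps, from front to back: retroflex lacks fricative (/ʐ/); uvular lacks stop (/ɢ/).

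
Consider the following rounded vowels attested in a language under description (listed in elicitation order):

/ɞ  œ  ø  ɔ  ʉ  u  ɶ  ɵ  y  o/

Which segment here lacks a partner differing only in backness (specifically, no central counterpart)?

High: /y/ ~ /ʉ/ ~ /u/
High-mid: /ø/ ~ /ɵ/ ~ /o/
Low-mid: /œ/ ~ /ɞ/ ~ /ɔ/
Low: only /ɶ/ (front); no central partner.
So /ɶ/ is the unpaired segment.

/ɶ/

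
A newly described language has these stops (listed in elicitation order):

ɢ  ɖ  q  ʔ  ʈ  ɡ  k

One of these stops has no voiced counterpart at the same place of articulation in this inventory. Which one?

/ʔ/

Retroflex: /ʈ/ ~ /ɖ/
Velar: /k/ ~ /ɡ/
Uvular: /q/ ~ /ɢ/
Glottal: only /ʔ/ (voiceless); no voiced partner.
So /ʔ/ is the unpaired segment.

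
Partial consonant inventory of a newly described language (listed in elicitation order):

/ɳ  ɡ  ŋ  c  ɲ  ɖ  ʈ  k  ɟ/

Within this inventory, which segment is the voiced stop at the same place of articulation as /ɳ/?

/ɳ/ is a retroflex nasal.
The voiced stop at the same place is a voiced retroflex stop — in this inventory, /ɖ/.

/ɖ/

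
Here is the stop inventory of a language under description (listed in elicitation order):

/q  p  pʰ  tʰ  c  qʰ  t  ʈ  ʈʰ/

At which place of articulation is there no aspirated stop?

place of articulation  plain     aspirated
bilabial          p         pʰ      
alveolar          t         tʰ      
retroflex         ʈ         ʈʰ      
palatal           c         —       
uvular            q         qʰ      
Every place of articulation has an aspirated member except palatal, where /cʰ/ would be expected.

palatal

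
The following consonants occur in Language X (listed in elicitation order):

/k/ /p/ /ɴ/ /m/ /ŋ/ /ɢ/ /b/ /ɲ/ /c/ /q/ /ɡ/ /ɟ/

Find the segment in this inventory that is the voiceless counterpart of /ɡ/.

/k/

/ɡ/ is a voiced velar stop.
The voiceless counterpart is a voiceless velar stop — in this inventory, /k/.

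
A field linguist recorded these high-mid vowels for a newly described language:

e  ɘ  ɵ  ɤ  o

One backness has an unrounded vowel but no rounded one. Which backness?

backness          unrounded  rounded 
front             e         —       
central           ɘ         ɵ       
back              ɤ         o       
Every backness has a rounded member except front, where /ø/ would be expected.

front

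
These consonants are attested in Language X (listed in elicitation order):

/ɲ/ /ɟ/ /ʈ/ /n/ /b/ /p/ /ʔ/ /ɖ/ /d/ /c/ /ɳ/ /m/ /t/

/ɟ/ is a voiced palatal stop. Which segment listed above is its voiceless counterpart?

The voiceless counterpart is a voiceless palatal stop — in this inventory, /c/.

/c/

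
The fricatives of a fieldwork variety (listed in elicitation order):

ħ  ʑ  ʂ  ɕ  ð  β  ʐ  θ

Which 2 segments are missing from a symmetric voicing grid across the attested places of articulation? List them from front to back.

/ɸ/, /ʕ/

bilabial: voiceless —, voiced /β/.
dental: voiceless /θ/, voiced /ð/.
retroflex: voiceless /ʂ/, voiced /ʐ/.
alveolo-palatal: voiceless /ɕ/, voiced /ʑ/.
pharyngeal: voiceless /ħ/, voiced —.
Gaps, from front to back: bilabial lacks voiceless (/ɸ/); pharyngeal lacks voiced (/ʕ/).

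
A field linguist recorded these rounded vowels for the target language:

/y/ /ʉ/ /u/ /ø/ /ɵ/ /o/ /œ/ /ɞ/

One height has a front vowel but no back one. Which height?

height            front     central   back    
high              y         ʉ         u       
high-mid          ø         ɵ         o       
low-mid           œ         ɞ         —       
Every height has a back member except low-mid, where /ɔ/ would be expected.

low-mid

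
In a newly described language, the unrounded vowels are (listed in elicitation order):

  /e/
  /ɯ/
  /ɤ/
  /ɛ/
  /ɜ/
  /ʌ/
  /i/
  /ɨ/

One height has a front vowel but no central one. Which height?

height            front     central   back    
high              i         ɨ         ɯ       
high-mid          e         —         ɤ       
low-mid           ɛ         ɜ         ʌ       
Every height has a central member except high-mid, where /ɘ/ would be expected.

high-mid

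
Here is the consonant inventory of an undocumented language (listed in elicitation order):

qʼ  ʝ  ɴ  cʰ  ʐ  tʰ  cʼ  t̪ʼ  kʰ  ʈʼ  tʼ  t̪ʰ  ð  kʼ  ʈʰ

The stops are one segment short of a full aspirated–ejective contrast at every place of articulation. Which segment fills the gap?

/qʰ/

Aspirated: /t̪ʰ/ (dental), /tʰ/ (alveolar), /ʈʰ/ (retroflex), /cʰ/ (palatal), /kʰ/ (velar).
Ejective: /t̪ʼ/ (dental), /tʼ/ (alveolar), /ʈʼ/ (retroflex), /cʼ/ (palatal), /kʼ/ (velar), /qʼ/ (uvular).
The uvular row has no aspirated member, so the gap is the aspirated uvular stop /qʰ/.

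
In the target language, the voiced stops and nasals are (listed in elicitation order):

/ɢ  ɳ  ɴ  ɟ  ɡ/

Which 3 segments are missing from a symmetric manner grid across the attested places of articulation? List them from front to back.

/ɖ/, /ɲ/, /ŋ/

retroflex: oral stop —, nasal /ɳ/.
palatal: oral stop /ɟ/, nasal —.
velar: oral stop /ɡ/, nasal —.
uvular: oral stop /ɢ/, nasal /ɴ/.
Gaps, from front to back: retroflex lacks oral stop (/ɖ/); palatal lacks nasal (/ɲ/); velar lacks nasal (/ŋ/).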